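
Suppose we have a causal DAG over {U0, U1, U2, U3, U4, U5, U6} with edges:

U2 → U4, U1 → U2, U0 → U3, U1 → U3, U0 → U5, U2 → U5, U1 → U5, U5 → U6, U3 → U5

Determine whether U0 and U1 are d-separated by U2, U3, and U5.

No — U0 and U1 are not d-separated given {U2, U3, U5}.

There are 6 undirected paths between U0 and U1; checking each against the conditioning set {U2, U3, U5}:
  1. U0 → U3 ← U1 — U3:collider[open] ⇒ active
  2. U0 → U3 → U5 ← U1 — U3:chain[blocks]; U5:collider[open] ⇒ blocked
  3. U0 → U3 → U5 ← U2 ← U1 — U3:chain[blocks]; U5:collider[open]; U2:chain[blocks] ⇒ blocked
  4. U0 → U5 ← U1 — U5:collider[open] ⇒ active
  5. U0 → U5 ← U3 ← U1 — U5:collider[open]; U3:chain[blocks] ⇒ blocked
  6. U0 → U5 ← U2 ← U1 — U5:collider[open]; U2:chain[blocks] ⇒ blocked
Because an active path exists, U0 and U1 are not d-separated.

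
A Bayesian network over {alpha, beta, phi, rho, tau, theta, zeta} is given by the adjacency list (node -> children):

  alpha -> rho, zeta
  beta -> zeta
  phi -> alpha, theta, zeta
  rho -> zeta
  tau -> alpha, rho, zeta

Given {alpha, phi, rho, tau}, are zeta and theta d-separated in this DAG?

Yes

There are 6 undirected paths between zeta and theta; checking each against the conditioning set {alpha, phi, rho, tau}:
Path 1: zeta ← phi → theta
  phi is a fork here and phi is conditioned on, so the path is blocked at phi.
Path 2: zeta ← tau → rho ← alpha ← phi → theta
  tau is a fork here and tau is conditioned on, so the path is blocked at tau.
Path 3: zeta ← tau → alpha ← phi → theta
  tau is a fork here and tau is conditioned on, so the path is blocked at tau.
Path 4: zeta ← rho ← tau → alpha ← phi → theta
  rho is a chain here and rho is conditioned on, so the path is blocked at rho.
Path 5: zeta ← rho ← alpha ← phi → theta
  rho is a chain here and rho is conditioned on, so the path is blocked at rho.
Path 6: zeta ← alpha ← phi → theta
  alpha is a chain here and alpha is conditioned on, so the path is blocked at alpha.
All paths are blocked; zeta ⊥ theta | {alpha, phi, rho, tau} holds.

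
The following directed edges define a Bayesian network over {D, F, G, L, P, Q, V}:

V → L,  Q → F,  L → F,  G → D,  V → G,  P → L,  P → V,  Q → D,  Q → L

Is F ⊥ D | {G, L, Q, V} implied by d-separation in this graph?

We examine all 6 paths between F and D:
Path 1: F ← Q → D
  Q is a fork here and Q is conditioned on, so the path is blocked at Q.
Path 2: F ← Q → L ← V → G → D
  Q is a fork here and Q is conditioned on, so the path is blocked at Q.
Path 3: F ← Q → L ← P → V → G → D
  Q is a fork here and Q is conditioned on, so the path is blocked at Q.
Path 4: F ← L ← V → G → D
  L is a chain here and L is conditioned on, so the path is blocked at L.
Path 5: F ← L ← Q → D
  L is a chain here and L is conditioned on, so the path is blocked at L.
Path 6: F ← L ← P → V → G → D
  L is a chain here and L is conditioned on, so the path is blocked at L.
Since every path is blocked, d-separation holds.

Yes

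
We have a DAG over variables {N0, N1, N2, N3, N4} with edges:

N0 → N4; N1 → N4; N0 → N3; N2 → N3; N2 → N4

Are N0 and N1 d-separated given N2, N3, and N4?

No

Enumerating the 2 paths from N0 to N1 and testing each for blocking by {N2, N3, N4}:
Path 1: N0 → N4 ← N1
  N4 is a collider and N4 is conditioned on, which opens it — no node blocks this path, so it is active.
Path 2: N0 → N3 ← N2 → N4 ← N1
  N2 is a fork here and N2 is conditioned on, so the path is blocked at N2.
Because an active path exists, N0 and N1 are not d-separated.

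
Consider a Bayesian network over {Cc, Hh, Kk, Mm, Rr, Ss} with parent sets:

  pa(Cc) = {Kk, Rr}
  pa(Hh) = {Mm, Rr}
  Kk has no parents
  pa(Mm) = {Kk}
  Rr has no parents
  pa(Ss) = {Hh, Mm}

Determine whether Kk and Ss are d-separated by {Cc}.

Enumerating the 4 paths from Kk to Ss and testing each for blocking by {Cc}:
Path 1: Kk → Mm → Ss
  Mm is a chain and Mm is not conditioned on — no node blocks this path, so it is active.
Path 2: Kk → Mm → Hh → Ss
  Mm is a chain and Mm is not conditioned on; Hh is a chain and Hh is not conditioned on — no node blocks this path, so it is active.
Path 3: Kk → Cc ← Rr → Hh ← Mm → Ss
  Hh is a collider here and neither Hh nor any of its descendants is conditioned on, so the collider stays closed — the path is blocked at Hh.
Path 4: Kk → Cc ← Rr → Hh → Ss
  Cc is a collider and Cc is conditioned on, which opens it; Rr is a fork and Rr is not conditioned on; Hh is a chain and Hh is not conditioned on — no node blocks this path, so it is active.
Since the path Kk → Mm → Ss is active, Kk and Ss are not d-separated given {Cc}.

No — Kk and Ss are not d-separated given {Cc}.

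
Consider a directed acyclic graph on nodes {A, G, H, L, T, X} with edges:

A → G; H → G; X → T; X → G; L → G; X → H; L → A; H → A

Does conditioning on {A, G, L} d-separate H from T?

No

Enumerating the 4 paths from H to T and testing each for blocking by {A, G, L}:
Path 1: H → G ← X → T
  G is a collider and G is conditioned on, which opens it; X is a fork and X is not conditioned on — no node blocks this path, so it is active.
Path 2: H ← X → T
  X is a fork and X is not conditioned on — no node blocks this path, so it is active.
Path 3: H → A ← L → G ← X → T
  L is a fork here and L is conditioned on, so the path is blocked at L.
Path 4: H → A → G ← X → T
  A is a chain here and A is conditioned on, so the path is blocked at A.
Since the path H → G ← X → T is active, H and T are not d-separated given {A, G, L}.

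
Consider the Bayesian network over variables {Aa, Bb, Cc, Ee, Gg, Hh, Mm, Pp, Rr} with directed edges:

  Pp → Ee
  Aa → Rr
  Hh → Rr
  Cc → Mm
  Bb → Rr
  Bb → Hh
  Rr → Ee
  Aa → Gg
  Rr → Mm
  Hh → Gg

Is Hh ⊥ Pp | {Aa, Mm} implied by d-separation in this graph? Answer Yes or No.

Enumerating the 3 paths from Hh to Pp and testing each for blocking by {Aa, Mm}:
Path 1: Hh → Rr → Ee ← Pp
  Ee is a collider here and neither Ee nor any of its descendants is conditioned on, so the collider stays closed — the path is blocked at Ee.
Path 2: Hh → Gg ← Aa → Rr → Ee ← Pp
  Gg is a collider here and neither Gg nor any of its descendants is conditioned on, so the collider stays closed — the path is blocked at Gg.
Path 3: Hh ← Bb → Rr → Ee ← Pp
  Ee is a collider here and neither Ee nor any of its descendants is conditioned on, so the collider stays closed — the path is blocked at Ee.
All paths are blocked; Hh ⊥ Pp | {Aa, Mm} holds.

Yes — Hh and Pp are d-separated given {Aa, Mm}.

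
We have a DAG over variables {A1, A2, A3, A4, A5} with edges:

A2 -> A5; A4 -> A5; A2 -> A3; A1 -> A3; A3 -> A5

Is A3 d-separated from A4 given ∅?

Enumerating the 2 paths from A3 to A4 and testing each for blocking by ∅:
Path 1: A3 → A5 ← A4
  A5 is a collider here and neither A5 nor any of its descendants is conditioned on, so the collider stays closed — the path is blocked at A5.
Path 2: A3 ← A2 → A5 ← A4
  A5 is a collider here and neither A5 nor any of its descendants is conditioned on, so the collider stays closed — the path is blocked at A5.
All paths are blocked; A3 ⊥ A4 | ∅ holds.

Yes — A3 and A4 are d-separated given ∅.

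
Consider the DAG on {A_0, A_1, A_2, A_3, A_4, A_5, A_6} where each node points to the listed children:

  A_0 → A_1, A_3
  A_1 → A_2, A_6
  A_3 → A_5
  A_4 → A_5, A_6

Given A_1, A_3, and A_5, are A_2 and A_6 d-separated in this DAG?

Yes

2 paths connect A_2 and A_6; each must be blocked for d-separation to hold:
Path 1: A_2 ← A_1 ← A_0 → A_3 → A_5 ← A_4 → A_6
  A_1 is a chain here and A_1 is conditioned on, so the path is blocked at A_1.
Path 2: A_2 ← A_1 → A_6
  A_1 is a fork here and A_1 is conditioned on, so the path is blocked at A_1.
Every path is blocked, so A_2 and A_6 are d-separated given {A_1, A_3, A_5}.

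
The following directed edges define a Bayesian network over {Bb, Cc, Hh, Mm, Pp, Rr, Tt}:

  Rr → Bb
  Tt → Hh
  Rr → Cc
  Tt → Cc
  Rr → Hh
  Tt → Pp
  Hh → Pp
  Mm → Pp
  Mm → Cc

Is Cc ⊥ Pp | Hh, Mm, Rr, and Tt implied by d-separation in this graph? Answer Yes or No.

Yes

We examine all 5 paths between Cc and Pp:
  1. Cc ← Rr → Hh ← Tt → Pp — Rr:fork[blocks]; Hh:collider[open]; Tt:fork[blocks] ⇒ blocked
  2. Cc ← Rr → Hh → Pp — Rr:fork[blocks]; Hh:chain[blocks] ⇒ blocked
  3. Cc ← Mm → Pp — Mm:fork[blocks] ⇒ blocked
  4. Cc ← Tt → Hh → Pp — Tt:fork[blocks]; Hh:chain[blocks] ⇒ blocked
  5. Cc ← Tt → Pp — Tt:fork[blocks] ⇒ blocked
Since every path is blocked, d-separation holds.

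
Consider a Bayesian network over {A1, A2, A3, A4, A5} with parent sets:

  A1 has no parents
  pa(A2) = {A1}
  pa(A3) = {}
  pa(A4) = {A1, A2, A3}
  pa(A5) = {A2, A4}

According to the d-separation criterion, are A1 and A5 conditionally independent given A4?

No — A1 and A5 are not d-separated given {A4}.

There are 4 undirected paths between A1 and A5; checking each against the conditioning set {A4}:
  1. A1 → A4 → A5 — A4:chain[blocks] ⇒ blocked
  2. A1 → A4 ← A2 → A5 — A4:collider[open]; A2:fork[open] ⇒ active
  3. A1 → A2 → A5 — A2:chain[open] ⇒ active
  4. A1 → A2 → A4 → A5 — A2:chain[open]; A4:chain[blocks] ⇒ blocked
Since the path A1 → A4 ← A2 → A5 is active, A1 and A5 are not d-separated given {A4}.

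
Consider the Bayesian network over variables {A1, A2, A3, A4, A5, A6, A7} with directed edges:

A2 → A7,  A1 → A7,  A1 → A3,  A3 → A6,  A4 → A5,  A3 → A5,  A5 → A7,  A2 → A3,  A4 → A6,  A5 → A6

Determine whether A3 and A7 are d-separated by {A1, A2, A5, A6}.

There are 5 undirected paths between A3 and A7; checking each against the conditioning set {A1, A2, A5, A6}:
Path 1: A3 → A6 ← A4 → A5 → A7
  A5 is a chain here and A5 is conditioned on, so the path is blocked at A5.
Path 2: A3 → A6 ← A5 → A7
  A5 is a fork here and A5 is conditioned on, so the path is blocked at A5.
Path 3: A3 ← A2 → A7
  A2 is a fork here and A2 is conditioned on, so the path is blocked at A2.
Path 4: A3 ← A1 → A7
  A1 is a fork here and A1 is conditioned on, so the path is blocked at A1.
Path 5: A3 → A5 → A7
  A5 is a chain here and A5 is conditioned on, so the path is blocked at A5.
Every path is blocked, so A3 and A7 are d-separated given {A1, A2, A5, A6}.

Yes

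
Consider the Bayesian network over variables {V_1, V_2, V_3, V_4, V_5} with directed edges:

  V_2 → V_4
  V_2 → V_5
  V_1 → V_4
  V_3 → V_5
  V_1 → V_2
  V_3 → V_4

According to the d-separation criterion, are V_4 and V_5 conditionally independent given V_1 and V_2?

No

Enumerating the 3 paths from V_4 to V_5 and testing each for blocking by {V_1, V_2}:
Path 1: V_4 ← V_2 → V_5
  V_2 is a fork here and V_2 is conditioned on, so the path is blocked at V_2.
Path 2: V_4 ← V_3 → V_5
  V_3 is a fork and V_3 is not conditioned on — no node blocks this path, so it is active.
Path 3: V_4 ← V_1 → V_2 → V_5
  V_1 is a fork here and V_1 is conditioned on, so the path is blocked at V_1.
Since the path V_4 ← V_3 → V_5 is active, V_4 and V_5 are not d-separated given {V_1, V_2}.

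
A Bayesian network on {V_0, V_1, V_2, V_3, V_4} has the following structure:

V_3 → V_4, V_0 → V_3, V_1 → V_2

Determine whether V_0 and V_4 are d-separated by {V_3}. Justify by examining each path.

Yes — V_0 and V_4 are d-separated given {V_3}.

Only one path connects V_0 and V_4:
  1. V_0 → V_3 → V_4 — V_3:chain[blocks] ⇒ blocked
All paths are blocked; V_0 ⊥ V_4 | {V_3} holds.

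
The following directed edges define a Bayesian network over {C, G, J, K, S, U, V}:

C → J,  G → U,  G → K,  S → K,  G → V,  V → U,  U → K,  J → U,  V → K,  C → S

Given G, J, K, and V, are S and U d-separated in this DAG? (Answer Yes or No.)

No

There are 6 undirected paths between S and U; checking each against the conditioning set {G, J, K, V}:
  1. S ← C → J → U — C:fork[open]; J:chain[blocks] ⇒ blocked
  2. S → K ← U — K:collider[open] ⇒ active
  3. S → K ← G → U — K:collider[open]; G:fork[blocks] ⇒ blocked
  4. S → K ← G → V → U — K:collider[open]; G:fork[blocks]; V:chain[blocks] ⇒ blocked
  5. S → K ← V → U — K:collider[open]; V:fork[blocks] ⇒ blocked
  6. S → K ← V ← G → U — K:collider[open]; V:chain[blocks]; G:fork[blocks] ⇒ blocked
Because an active path exists, S and U are not d-separated.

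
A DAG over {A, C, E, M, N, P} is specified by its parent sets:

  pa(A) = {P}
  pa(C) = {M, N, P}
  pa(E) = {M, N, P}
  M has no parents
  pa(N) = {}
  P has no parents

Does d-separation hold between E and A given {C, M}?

3 paths connect E and A; each must be blocked for d-separation to hold:
Path 1: E ← P → A
  P is a fork and P is not conditioned on — no node blocks this path, so it is active.
Path 2: E ← M → C ← P → A
  M is a fork here and M is conditioned on, so the path is blocked at M.
Path 3: E ← N → C ← P → A
  N is a fork and N is not conditioned on; C is a collider and C is conditioned on, which opens it; P is a fork and P is not conditioned on — no node blocks this path, so it is active.
Because an active path exists, E and A are not d-separated.

No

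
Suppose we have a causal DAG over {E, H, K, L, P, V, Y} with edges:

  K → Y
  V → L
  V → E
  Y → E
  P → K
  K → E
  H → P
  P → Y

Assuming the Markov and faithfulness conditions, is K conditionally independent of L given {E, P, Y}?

There are 3 undirected paths between K and L; checking each against the conditioning set {E, P, Y}:
  1. K → E ← V → L — E:collider[open]; V:fork[open] ⇒ active
  2. K ← P → Y → E ← V → L — P:fork[blocks]; Y:chain[blocks]; E:collider[open]; V:fork[open] ⇒ blocked
  3. K → Y → E ← V → L — Y:chain[blocks]; E:collider[open]; V:fork[open] ⇒ blocked
Since the path K → E ← V → L is active, K and L are not d-separated given {E, P, Y}.

No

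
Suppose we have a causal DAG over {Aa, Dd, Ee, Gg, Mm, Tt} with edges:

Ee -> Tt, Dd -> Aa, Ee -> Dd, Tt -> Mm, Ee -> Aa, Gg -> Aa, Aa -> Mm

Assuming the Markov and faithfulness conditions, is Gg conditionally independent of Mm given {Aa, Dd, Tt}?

Enumerating the 3 paths from Gg to Mm and testing each for blocking by {Aa, Dd, Tt}:
Path 1: Gg → Aa ← Dd ← Ee → Tt → Mm
  Dd is a chain here and Dd is conditioned on, so the path is blocked at Dd.
Path 2: Gg → Aa → Mm
  Aa is a chain here and Aa is conditioned on, so the path is blocked at Aa.
Path 3: Gg → Aa ← Ee → Tt → Mm
  Tt is a chain here and Tt is conditioned on, so the path is blocked at Tt.
All paths are blocked; Gg ⊥ Mm | {Aa, Dd, Tt} holds.

Yes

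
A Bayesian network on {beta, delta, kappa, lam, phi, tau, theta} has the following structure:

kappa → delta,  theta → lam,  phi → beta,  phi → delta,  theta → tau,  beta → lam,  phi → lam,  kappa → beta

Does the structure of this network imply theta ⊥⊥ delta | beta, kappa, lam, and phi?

4 paths connect theta and delta; each must be blocked for d-separation to hold:
Path 1: theta → lam ← phi → delta
  phi is a fork here and phi is conditioned on, so the path is blocked at phi.
Path 2: theta → lam ← phi → beta ← kappa → delta
  phi is a fork here and phi is conditioned on, so the path is blocked at phi.
Path 3: theta → lam ← beta ← kappa → delta
  beta is a chain here and beta is conditioned on, so the path is blocked at beta.
Path 4: theta → lam ← beta ← phi → delta
  beta is a chain here and beta is conditioned on, so the path is blocked at beta.
Every path is blocked, so theta and delta are d-separated given {beta, kappa, lam, phi}.

Yes — theta and delta are d-separated given {beta, kappa, lam, phi}.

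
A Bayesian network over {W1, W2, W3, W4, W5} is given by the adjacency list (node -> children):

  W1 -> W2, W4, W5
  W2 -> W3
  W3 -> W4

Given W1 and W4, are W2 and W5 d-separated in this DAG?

Yes

Enumerating the 2 paths from W2 to W5 and testing each for blocking by {W1, W4}:
Path 1: W2 → W3 → W4 ← W1 → W5
  W1 is a fork here and W1 is conditioned on, so the path is blocked at W1.
Path 2: W2 ← W1 → W5
  W1 is a fork here and W1 is conditioned on, so the path is blocked at W1.
Every path is blocked, so W2 and W5 are d-separated given {W1, W4}.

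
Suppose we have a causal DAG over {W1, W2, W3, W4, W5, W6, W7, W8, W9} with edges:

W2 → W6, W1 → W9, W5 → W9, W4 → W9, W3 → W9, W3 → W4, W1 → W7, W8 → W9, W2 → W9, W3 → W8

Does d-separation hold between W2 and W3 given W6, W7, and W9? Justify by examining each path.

Enumerating the 3 paths from W2 to W3 and testing each for blocking by {W6, W7, W9}:
  1. W2 → W9 ← W4 ← W3 — W9:collider[open]; W4:chain[open] ⇒ active
  2. W2 → W9 ← W8 ← W3 — W9:collider[open]; W8:chain[open] ⇒ active
  3. W2 → W9 ← W3 — W9:collider[open] ⇒ active
Because an active path exists, W2 and W3 are not d-separated.

No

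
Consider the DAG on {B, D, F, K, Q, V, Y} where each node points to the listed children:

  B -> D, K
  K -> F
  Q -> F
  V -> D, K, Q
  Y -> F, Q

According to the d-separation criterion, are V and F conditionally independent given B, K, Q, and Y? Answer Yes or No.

Yes

Enumerating the 4 paths from V to F and testing each for blocking by {B, K, Q, Y}:
Path 1: V → D ← B → K → F
  D is a collider here and neither D nor any of its descendants is conditioned on, so the collider stays closed — the path is blocked at D.
Path 2: V → Q ← Y → F
  Y is a fork here and Y is conditioned on, so the path is blocked at Y.
Path 3: V → Q → F
  Q is a chain here and Q is conditioned on, so the path is blocked at Q.
Path 4: V → K → F
  K is a chain here and K is conditioned on, so the path is blocked at K.
Every path is blocked, so V and F are d-separated given {B, K, Q, Y}.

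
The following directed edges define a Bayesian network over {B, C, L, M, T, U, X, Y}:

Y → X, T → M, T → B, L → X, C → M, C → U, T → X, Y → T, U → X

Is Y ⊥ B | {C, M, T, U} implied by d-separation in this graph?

Yes

Enumerating the 3 paths from Y to B and testing each for blocking by {C, M, T, U}:
  1. Y → X ← T → B — X:collider[blocks]; T:fork[blocks] ⇒ blocked
  2. Y → X ← U ← C → M ← T → B — X:collider[blocks]; U:chain[blocks]; C:fork[blocks]; M:collider[open]; T:fork[blocks] ⇒ blocked
  3. Y → T → B — T:chain[blocks] ⇒ blocked
Every path is blocked, so Y and B are d-separated given {C, M, T, U}.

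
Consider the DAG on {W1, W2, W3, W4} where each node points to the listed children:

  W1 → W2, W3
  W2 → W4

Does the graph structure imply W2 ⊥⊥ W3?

There is one path between W2 and W3:
Path 1: W2 ← W1 → W3
  W1 is a fork and W1 is not conditioned on — no node blocks this path, so it is active.
Since the path W2 ← W1 → W3 is active, W2 and W3 are not d-separated given ∅.

No — W2 and W3 are not d-separated given ∅.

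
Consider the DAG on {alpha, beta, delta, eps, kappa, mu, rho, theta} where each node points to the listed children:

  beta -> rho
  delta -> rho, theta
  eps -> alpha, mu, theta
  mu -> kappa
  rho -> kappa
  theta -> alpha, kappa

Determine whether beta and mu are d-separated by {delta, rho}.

Yes — beta and mu are d-separated given {delta, rho}.

We examine all 6 paths between beta and mu:
Path 1: beta → rho → kappa ← theta → alpha ← eps → mu
  rho is a chain here and rho is conditioned on, so the path is blocked at rho.
Path 2: beta → rho → kappa ← theta ← eps → mu
  rho is a chain here and rho is conditioned on, so the path is blocked at rho.
Path 3: beta → rho → kappa ← mu
  rho is a chain here and rho is conditioned on, so the path is blocked at rho.
Path 4: beta → rho ← delta → theta → alpha ← eps → mu
  delta is a fork here and delta is conditioned on, so the path is blocked at delta.
Path 5: beta → rho ← delta → theta ← eps → mu
  delta is a fork here and delta is conditioned on, so the path is blocked at delta.
Path 6: beta → rho ← delta → theta → kappa ← mu
  delta is a fork here and delta is conditioned on, so the path is blocked at delta.
Every path is blocked, so beta and mu are d-separated given {delta, rho}.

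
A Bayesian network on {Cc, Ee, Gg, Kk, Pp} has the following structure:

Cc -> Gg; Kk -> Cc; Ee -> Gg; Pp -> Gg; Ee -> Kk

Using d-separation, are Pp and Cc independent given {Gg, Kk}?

We examine all 2 paths between Pp and Cc:
Path 1: Pp → Gg ← Cc
  Gg is a collider and Gg is conditioned on, which opens it — no node blocks this path, so it is active.
Path 2: Pp → Gg ← Ee → Kk → Cc
  Kk is a chain here and Kk is conditioned on, so the path is blocked at Kk.
Since the path Pp → Gg ← Cc is active, Pp and Cc are not d-separated given {Gg, Kk}.

No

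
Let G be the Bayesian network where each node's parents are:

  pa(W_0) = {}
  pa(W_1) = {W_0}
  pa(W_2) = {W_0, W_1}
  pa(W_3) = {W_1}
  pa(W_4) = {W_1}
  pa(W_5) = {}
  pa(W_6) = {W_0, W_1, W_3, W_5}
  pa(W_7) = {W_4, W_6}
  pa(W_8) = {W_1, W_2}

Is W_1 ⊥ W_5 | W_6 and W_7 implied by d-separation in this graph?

Enumerating the 6 paths from W_1 to W_5 and testing each for blocking by {W_6, W_7}:
Path 1: W_1 ← W_0 → W_6 ← W_5
  W_0 is a fork and W_0 is not conditioned on; W_6 is a collider and W_6 is conditioned on, which opens it — no node blocks this path, so it is active.
Path 2: W_1 → W_2 ← W_0 → W_6 ← W_5
  W_2 is a collider here and neither W_2 nor any of its descendants is conditioned on, so the collider stays closed — the path is blocked at W_2.
Path 3: W_1 → W_8 ← W_2 ← W_0 → W_6 ← W_5
  W_8 is a collider here and neither W_8 nor any of its descendants is conditioned on, so the collider stays closed — the path is blocked at W_8.
Path 4: W_1 → W_3 → W_6 ← W_5
  W_3 is a chain and W_3 is not conditioned on; W_6 is a collider and W_6 is conditioned on, which opens it — no node blocks this path, so it is active.
Path 5: W_1 → W_4 → W_7 ← W_6 ← W_5
  W_6 is a chain here and W_6 is conditioned on, so the path is blocked at W_6.
Path 6: W_1 → W_6 ← W_5
  W_6 is a collider and W_6 is conditioned on, which opens it — no node blocks this path, so it is active.
Since the path W_1 ← W_0 → W_6 ← W_5 is active, W_1 and W_5 are not d-separated given {W_6, W_7}.

No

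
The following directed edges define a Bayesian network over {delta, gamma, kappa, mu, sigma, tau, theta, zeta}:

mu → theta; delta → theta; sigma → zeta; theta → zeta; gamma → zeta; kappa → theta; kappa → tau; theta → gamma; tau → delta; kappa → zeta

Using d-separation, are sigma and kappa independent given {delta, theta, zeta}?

Enumerating the 5 paths from sigma to kappa and testing each for blocking by {delta, theta, zeta}:
  1. sigma → zeta ← gamma ← theta ← delta ← tau ← kappa — zeta:collider[open]; gamma:chain[open]; theta:chain[blocks]; delta:chain[blocks]; tau:chain[open] ⇒ blocked
  2. sigma → zeta ← gamma ← theta ← kappa — zeta:collider[open]; gamma:chain[open]; theta:chain[blocks] ⇒ blocked
  3. sigma → zeta ← kappa — zeta:collider[open] ⇒ active
  4. sigma → zeta ← theta ← delta ← tau ← kappa — zeta:collider[open]; theta:chain[blocks]; delta:chain[blocks]; tau:chain[open] ⇒ blocked
  5. sigma → zeta ← theta ← kappa — zeta:collider[open]; theta:chain[blocks] ⇒ blocked
Because an active path exists, sigma and kappa are not d-separated.

No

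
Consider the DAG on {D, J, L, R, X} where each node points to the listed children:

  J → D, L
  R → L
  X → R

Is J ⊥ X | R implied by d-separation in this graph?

There is one path between J and X:
Path 1: J → L ← R ← X
  L is a collider here and neither L nor any of its descendants is conditioned on, so the collider stays closed — the path is blocked at L.
All paths are blocked; J ⊥ X | {R} holds.

Yes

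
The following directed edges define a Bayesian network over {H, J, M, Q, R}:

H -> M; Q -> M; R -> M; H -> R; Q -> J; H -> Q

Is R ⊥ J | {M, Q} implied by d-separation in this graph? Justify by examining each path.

4 paths connect R and J; each must be blocked for d-separation to hold:
Path 1: R ← H → Q → J
  Q is a chain here and Q is conditioned on, so the path is blocked at Q.
Path 2: R ← H → M ← Q → J
  Q is a fork here and Q is conditioned on, so the path is blocked at Q.
Path 3: R → M ← Q → J
  Q is a fork here and Q is conditioned on, so the path is blocked at Q.
Path 4: R → M ← H → Q → J
  Q is a chain here and Q is conditioned on, so the path is blocked at Q.
Since every path is blocked, d-separation holds.

Yes — R and J are d-separated given {M, Q}.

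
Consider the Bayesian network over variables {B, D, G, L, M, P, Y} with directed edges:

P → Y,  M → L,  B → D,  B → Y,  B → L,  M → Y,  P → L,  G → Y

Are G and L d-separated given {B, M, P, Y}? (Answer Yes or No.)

Yes

We examine all 3 paths between G and L:
  1. G → Y ← M → L — Y:collider[open]; M:fork[blocks] ⇒ blocked
  2. G → Y ← B → L — Y:collider[open]; B:fork[blocks] ⇒ blocked
  3. G → Y ← P → L — Y:collider[open]; P:fork[blocks] ⇒ blocked
Since every path is blocked, d-separation holds.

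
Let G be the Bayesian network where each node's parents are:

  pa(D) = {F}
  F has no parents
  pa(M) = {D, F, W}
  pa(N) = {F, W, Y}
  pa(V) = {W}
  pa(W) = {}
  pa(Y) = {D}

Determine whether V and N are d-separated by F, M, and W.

Yes — V and N are d-separated given {F, M, W}.

We examine all 5 paths between V and N:
Path 1: V ← W → M ← F → D → Y → N
  W is a fork here and W is conditioned on, so the path is blocked at W.
Path 2: V ← W → M ← F → N
  W is a fork here and W is conditioned on, so the path is blocked at W.
Path 3: V ← W → M ← D ← F → N
  W is a fork here and W is conditioned on, so the path is blocked at W.
Path 4: V ← W → M ← D → Y → N
  W is a fork here and W is conditioned on, so the path is blocked at W.
Path 5: V ← W → N
  W is a fork here and W is conditioned on, so the path is blocked at W.
Since every path is blocked, d-separation holds.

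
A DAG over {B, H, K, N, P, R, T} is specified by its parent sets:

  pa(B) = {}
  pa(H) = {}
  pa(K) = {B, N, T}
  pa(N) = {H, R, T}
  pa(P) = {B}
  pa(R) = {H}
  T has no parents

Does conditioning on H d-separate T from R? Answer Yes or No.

Yes — T and R are d-separated given {H}.

There are 4 undirected paths between T and R; checking each against the conditioning set {H}:
  1. T → N ← R — N:collider[blocks] ⇒ blocked
  2. T → N ← H → R — N:collider[blocks]; H:fork[blocks] ⇒ blocked
  3. T → K ← N ← R — K:collider[blocks]; N:chain[open] ⇒ blocked
  4. T → K ← N ← H → R — K:collider[blocks]; N:chain[open]; H:fork[blocks] ⇒ blocked
Every path is blocked, so T and R are d-separated given {H}.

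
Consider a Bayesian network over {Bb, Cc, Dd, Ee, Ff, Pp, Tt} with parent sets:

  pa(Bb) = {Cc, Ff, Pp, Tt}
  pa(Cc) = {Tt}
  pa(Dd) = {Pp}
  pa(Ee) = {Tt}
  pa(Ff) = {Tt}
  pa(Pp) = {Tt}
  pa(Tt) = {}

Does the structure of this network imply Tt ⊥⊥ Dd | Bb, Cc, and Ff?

There are 4 undirected paths between Tt and Dd; checking each against the conditioning set {Bb, Cc, Ff}:
  1. Tt → Pp → Dd — Pp:chain[open] ⇒ active
  2. Tt → Bb ← Pp → Dd — Bb:collider[open]; Pp:fork[open] ⇒ active
  3. Tt → Cc → Bb ← Pp → Dd — Cc:chain[blocks]; Bb:collider[open]; Pp:fork[open] ⇒ blocked
  4. Tt → Ff → Bb ← Pp → Dd — Ff:chain[blocks]; Bb:collider[open]; Pp:fork[open] ⇒ blocked
Because an active path exists, Tt and Dd are not d-separated.

No — Tt and Dd are not d-separated given {Bb, Cc, Ff}.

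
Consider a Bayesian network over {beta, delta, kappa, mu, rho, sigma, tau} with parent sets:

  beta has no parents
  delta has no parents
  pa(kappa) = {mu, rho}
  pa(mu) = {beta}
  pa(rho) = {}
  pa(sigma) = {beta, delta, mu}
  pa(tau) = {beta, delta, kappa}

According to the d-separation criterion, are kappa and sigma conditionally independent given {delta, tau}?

We examine all 6 paths between kappa and sigma:
Path 1: kappa → tau ← delta → sigma
  delta is a fork here and delta is conditioned on, so the path is blocked at delta.
Path 2: kappa → tau ← beta → sigma
  tau is a collider and tau is conditioned on, which opens it; beta is a fork and beta is not conditioned on — no node blocks this path, so it is active.
Path 3: kappa → tau ← beta → mu → sigma
  tau is a collider and tau is conditioned on, which opens it; beta is a fork and beta is not conditioned on; mu is a chain and mu is not conditioned on — no node blocks this path, so it is active.
Path 4: kappa ← mu → sigma
  mu is a fork and mu is not conditioned on — no node blocks this path, so it is active.
Path 5: kappa ← mu ← beta → tau ← delta → sigma
  delta is a fork here and delta is conditioned on, so the path is blocked at delta.
Path 6: kappa ← mu ← beta → sigma
  mu is a chain and mu is not conditioned on; beta is a fork and beta is not conditioned on — no node blocks this path, so it is active.
At least one path is unblocked, so d-separation fails.

No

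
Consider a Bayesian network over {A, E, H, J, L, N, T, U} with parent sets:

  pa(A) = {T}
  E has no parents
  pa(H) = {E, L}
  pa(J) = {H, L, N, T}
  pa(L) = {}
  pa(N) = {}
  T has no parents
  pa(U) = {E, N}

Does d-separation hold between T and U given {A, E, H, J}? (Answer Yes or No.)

No

We examine all 3 paths between T and U:
Path 1: T → J ← H ← E → U
  H is a chain here and H is conditioned on, so the path is blocked at H.
Path 2: T → J ← L → H ← E → U
  E is a fork here and E is conditioned on, so the path is blocked at E.
Path 3: T → J ← N → U
  J is a collider and J is conditioned on, which opens it; N is a fork and N is not conditioned on — no node blocks this path, so it is active.
Because an active path exists, T and U are not d-separated.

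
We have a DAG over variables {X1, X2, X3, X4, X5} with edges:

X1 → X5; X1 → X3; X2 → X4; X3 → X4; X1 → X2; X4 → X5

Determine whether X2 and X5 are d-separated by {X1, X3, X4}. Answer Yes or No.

Enumerating the 4 paths from X2 to X5 and testing each for blocking by {X1, X3, X4}:
Path 1: X2 ← X1 → X3 → X4 → X5
  X1 is a fork here and X1 is conditioned on, so the path is blocked at X1.
Path 2: X2 ← X1 → X5
  X1 is a fork here and X1 is conditioned on, so the path is blocked at X1.
Path 3: X2 → X4 ← X3 ← X1 → X5
  X3 is a chain here and X3 is conditioned on, so the path is blocked at X3.
Path 4: X2 → X4 → X5
  X4 is a chain here and X4 is conditioned on, so the path is blocked at X4.
All paths are blocked; X2 ⊥ X5 | {X1, X3, X4} holds.

Yes — X2 and X5 are d-separated given {X1, X3, X4}.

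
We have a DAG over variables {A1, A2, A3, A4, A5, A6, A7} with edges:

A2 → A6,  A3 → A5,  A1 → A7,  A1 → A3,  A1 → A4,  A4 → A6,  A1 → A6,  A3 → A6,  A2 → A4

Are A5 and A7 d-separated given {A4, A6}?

4 paths connect A5 and A7; each must be blocked for d-separation to hold:
Path 1: A5 ← A3 ← A1 → A7
  A3 is a chain and A3 is not conditioned on; A1 is a fork and A1 is not conditioned on — no node blocks this path, so it is active.
Path 2: A5 ← A3 → A6 ← A1 → A7
  A3 is a fork and A3 is not conditioned on; A6 is a collider and A6 is conditioned on, which opens it; A1 is a fork and A1 is not conditioned on — no node blocks this path, so it is active.
Path 3: A5 ← A3 → A6 ← A4 ← A1 → A7
  A4 is a chain here and A4 is conditioned on, so the path is blocked at A4.
Path 4: A5 ← A3 → A6 ← A2 → A4 ← A1 → A7
  A3 is a fork and A3 is not conditioned on; A6 is a collider and A6 is conditioned on, which opens it; A2 is a fork and A2 is not conditioned on; A4 is a collider and A4 is conditioned on, which opens it; A1 is a fork and A1 is not conditioned on — no node blocks this path, so it is active.
At least one path is unblocked, so d-separation fails.

No — A5 and A7 are not d-separated given {A4, A6}.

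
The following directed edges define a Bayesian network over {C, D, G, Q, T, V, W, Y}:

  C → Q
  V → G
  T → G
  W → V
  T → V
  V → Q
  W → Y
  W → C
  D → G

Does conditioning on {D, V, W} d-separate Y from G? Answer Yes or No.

Yes

Enumerating the 4 paths from Y to G and testing each for blocking by {D, V, W}:
  1. Y ← W → C → Q ← V ← T → G — W:fork[blocks]; C:chain[open]; Q:collider[blocks]; V:chain[blocks]; T:fork[open] ⇒ blocked
  2. Y ← W → C → Q ← V → G — W:fork[blocks]; C:chain[open]; Q:collider[blocks]; V:fork[blocks] ⇒ blocked
  3. Y ← W → V ← T → G — W:fork[blocks]; V:collider[open]; T:fork[open] ⇒ blocked
  4. Y ← W → V → G — W:fork[blocks]; V:chain[blocks] ⇒ blocked
Since every path is blocked, d-separation holds.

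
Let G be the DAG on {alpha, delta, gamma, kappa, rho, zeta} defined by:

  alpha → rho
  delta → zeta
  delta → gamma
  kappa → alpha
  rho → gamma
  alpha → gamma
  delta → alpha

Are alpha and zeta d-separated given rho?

There are 3 undirected paths between alpha and zeta; checking each against the conditioning set {rho}:
  1. alpha ← delta → zeta — delta:fork[open] ⇒ active
  2. alpha → rho → gamma ← delta → zeta — rho:chain[blocks]; gamma:collider[blocks]; delta:fork[open] ⇒ blocked
  3. alpha → gamma ← delta → zeta — gamma:collider[blocks]; delta:fork[open] ⇒ blocked
Since the path alpha ← delta → zeta is active, alpha and zeta are not d-separated given {rho}.

No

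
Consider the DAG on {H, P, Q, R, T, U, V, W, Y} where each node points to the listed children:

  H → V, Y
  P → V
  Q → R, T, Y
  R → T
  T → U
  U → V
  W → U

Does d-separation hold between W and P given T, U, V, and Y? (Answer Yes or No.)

We examine all 3 paths between W and P:
  1. W → U ← T ← Q → Y ← H → V ← P — U:collider[open]; T:chain[blocks]; Q:fork[open]; Y:collider[open]; H:fork[open]; V:collider[open] ⇒ blocked
  2. W → U ← T ← R ← Q → Y ← H → V ← P — U:collider[open]; T:chain[blocks]; R:chain[open]; Q:fork[open]; Y:collider[open]; H:fork[open]; V:collider[open] ⇒ blocked
  3. W → U → V ← P — U:chain[blocks]; V:collider[open] ⇒ blocked
Since every path is blocked, d-separation holds.

Yes — W and P are d-separated given {T, U, V, Y}.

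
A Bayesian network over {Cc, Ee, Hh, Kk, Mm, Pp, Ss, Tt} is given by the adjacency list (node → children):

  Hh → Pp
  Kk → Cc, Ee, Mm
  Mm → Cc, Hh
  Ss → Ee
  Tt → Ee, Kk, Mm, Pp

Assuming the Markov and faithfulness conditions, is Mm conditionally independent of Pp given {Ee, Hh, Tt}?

Yes

Enumerating the 6 paths from Mm to Pp and testing each for blocking by {Ee, Hh, Tt}:
Path 1: Mm ← Kk → Ee ← Tt → Pp
  Tt is a fork here and Tt is conditioned on, so the path is blocked at Tt.
Path 2: Mm ← Kk ← Tt → Pp
  Tt is a fork here and Tt is conditioned on, so the path is blocked at Tt.
Path 3: Mm → Cc ← Kk → Ee ← Tt → Pp
  Cc is a collider here and neither Cc nor any of its descendants is conditioned on, so the collider stays closed — the path is blocked at Cc.
Path 4: Mm → Cc ← Kk ← Tt → Pp
  Cc is a collider here and neither Cc nor any of its descendants is conditioned on, so the collider stays closed — the path is blocked at Cc.
Path 5: Mm → Hh → Pp
  Hh is a chain here and Hh is conditioned on, so the path is blocked at Hh.
Path 6: Mm ← Tt → Pp
  Tt is a fork here and Tt is conditioned on, so the path is blocked at Tt.
Since every path is blocked, d-separation holds.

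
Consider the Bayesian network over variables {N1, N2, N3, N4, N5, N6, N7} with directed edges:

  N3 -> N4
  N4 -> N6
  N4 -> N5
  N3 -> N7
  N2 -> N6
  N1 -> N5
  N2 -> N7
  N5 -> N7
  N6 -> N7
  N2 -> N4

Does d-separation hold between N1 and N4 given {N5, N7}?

6 paths connect N1 and N4; each must be blocked for d-separation to hold:
Path 1: N1 → N5 ← N4
  N5 is a collider and N5 is conditioned on, which opens it — no node blocks this path, so it is active.
Path 2: N1 → N5 → N7 ← N2 → N4
  N5 is a chain here and N5 is conditioned on, so the path is blocked at N5.
Path 3: N1 → N5 → N7 ← N2 → N6 ← N4
  N5 is a chain here and N5 is conditioned on, so the path is blocked at N5.
Path 4: N1 → N5 → N7 ← N6 ← N4
  N5 is a chain here and N5 is conditioned on, so the path is blocked at N5.
Path 5: N1 → N5 → N7 ← N6 ← N2 → N4
  N5 is a chain here and N5 is conditioned on, so the path is blocked at N5.
Path 6: N1 → N5 → N7 ← N3 → N4
  N5 is a chain here and N5 is conditioned on, so the path is blocked at N5.
Because an active path exists, N1 and N4 are not d-separated.

No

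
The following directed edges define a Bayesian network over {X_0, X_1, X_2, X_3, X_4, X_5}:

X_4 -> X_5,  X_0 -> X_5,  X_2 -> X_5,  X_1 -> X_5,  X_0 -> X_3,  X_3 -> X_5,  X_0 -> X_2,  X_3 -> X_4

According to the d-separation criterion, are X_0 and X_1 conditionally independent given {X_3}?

Enumerating the 4 paths from X_0 to X_1 and testing each for blocking by {X_3}:
Path 1: X_0 → X_5 ← X_1
  X_5 is a collider here and neither X_5 nor any of its descendants is conditioned on, so the collider stays closed — the path is blocked at X_5.
Path 2: X_0 → X_2 → X_5 ← X_1
  X_5 is a collider here and neither X_5 nor any of its descendants is conditioned on, so the collider stays closed — the path is blocked at X_5.
Path 3: X_0 → X_3 → X_4 → X_5 ← X_1
  X_3 is a chain here and X_3 is conditioned on, so the path is blocked at X_3.
Path 4: X_0 → X_3 → X_5 ← X_1
  X_3 is a chain here and X_3 is conditioned on, so the path is blocked at X_3.
Since every path is blocked, d-separation holds.

Yes — X_0 and X_1 are d-separated given {X_3}.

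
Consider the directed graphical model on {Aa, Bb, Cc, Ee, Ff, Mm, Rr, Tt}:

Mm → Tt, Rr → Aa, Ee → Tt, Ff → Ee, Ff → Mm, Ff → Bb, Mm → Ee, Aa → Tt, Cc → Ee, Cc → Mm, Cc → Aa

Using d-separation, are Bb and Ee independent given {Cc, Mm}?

6 paths connect Bb and Ee; each must be blocked for d-separation to hold:
  1. Bb ← Ff → Ee — Ff:fork[open] ⇒ active
  2. Bb ← Ff → Mm ← Cc → Aa → Tt ← Ee — Ff:fork[open]; Mm:collider[open]; Cc:fork[blocks]; Aa:chain[open]; Tt:collider[blocks] ⇒ blocked
  3. Bb ← Ff → Mm ← Cc → Ee — Ff:fork[open]; Mm:collider[open]; Cc:fork[blocks] ⇒ blocked
  4. Bb ← Ff → Mm → Ee — Ff:fork[open]; Mm:chain[blocks] ⇒ blocked
  5. Bb ← Ff → Mm → Tt ← Aa ← Cc → Ee — Ff:fork[open]; Mm:chain[blocks]; Tt:collider[blocks]; Aa:chain[open]; Cc:fork[blocks] ⇒ blocked
  6. Bb ← Ff → Mm → Tt ← Ee — Ff:fork[open]; Mm:chain[blocks]; Tt:collider[blocks] ⇒ blocked
At least one path is unblocked, so d-separation fails.

No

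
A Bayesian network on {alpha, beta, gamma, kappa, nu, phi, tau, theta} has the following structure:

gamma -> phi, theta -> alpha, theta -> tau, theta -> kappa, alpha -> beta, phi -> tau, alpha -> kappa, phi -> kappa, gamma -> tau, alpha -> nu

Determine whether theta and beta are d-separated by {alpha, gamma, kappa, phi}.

Yes — theta and beta are d-separated given {alpha, gamma, kappa, phi}.

4 paths connect theta and beta; each must be blocked for d-separation to hold:
Path 1: theta → kappa ← alpha → beta
  alpha is a fork here and alpha is conditioned on, so the path is blocked at alpha.
Path 2: theta → alpha → beta
  alpha is a chain here and alpha is conditioned on, so the path is blocked at alpha.
Path 3: theta → tau ← phi → kappa ← alpha → beta
  tau is a collider here and neither tau nor any of its descendants is conditioned on, so the collider stays closed — the path is blocked at tau.
Path 4: theta → tau ← gamma → phi → kappa ← alpha → beta
  tau is a collider here and neither tau nor any of its descendants is conditioned on, so the collider stays closed — the path is blocked at tau.
Every path is blocked, so theta and beta are d-separated given {alpha, gamma, kappa, phi}.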